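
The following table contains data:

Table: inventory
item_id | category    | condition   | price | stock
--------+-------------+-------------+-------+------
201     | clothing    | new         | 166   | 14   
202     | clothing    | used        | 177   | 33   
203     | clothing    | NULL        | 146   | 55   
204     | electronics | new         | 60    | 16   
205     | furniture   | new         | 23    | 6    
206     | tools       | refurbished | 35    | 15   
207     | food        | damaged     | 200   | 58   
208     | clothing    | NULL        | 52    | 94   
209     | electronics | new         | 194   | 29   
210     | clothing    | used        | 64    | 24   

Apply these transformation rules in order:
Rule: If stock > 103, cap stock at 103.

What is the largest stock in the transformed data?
94

Step 1: Original maximum stock = 94
Step 2: Check cap of 103 against maximum
Step 3: No records exceed the cap (max 94 <= cap 103), so no capping applies
Step 4: Maximum after transformation = 94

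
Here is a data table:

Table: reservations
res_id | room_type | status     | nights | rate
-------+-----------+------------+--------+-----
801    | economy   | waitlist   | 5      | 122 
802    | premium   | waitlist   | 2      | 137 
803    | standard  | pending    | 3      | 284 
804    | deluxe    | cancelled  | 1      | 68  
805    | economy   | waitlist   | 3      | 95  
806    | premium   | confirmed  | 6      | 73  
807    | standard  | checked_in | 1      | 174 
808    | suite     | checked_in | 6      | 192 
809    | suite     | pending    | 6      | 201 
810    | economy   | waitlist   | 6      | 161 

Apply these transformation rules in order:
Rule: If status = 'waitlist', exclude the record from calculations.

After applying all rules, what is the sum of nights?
23

Step 1: Identify records where status = 'waitlist'
Step 2: The excluded records sum to 16
Step 3: Original total nights = 39
Step 4: Remaining total = 39 - 16 = 23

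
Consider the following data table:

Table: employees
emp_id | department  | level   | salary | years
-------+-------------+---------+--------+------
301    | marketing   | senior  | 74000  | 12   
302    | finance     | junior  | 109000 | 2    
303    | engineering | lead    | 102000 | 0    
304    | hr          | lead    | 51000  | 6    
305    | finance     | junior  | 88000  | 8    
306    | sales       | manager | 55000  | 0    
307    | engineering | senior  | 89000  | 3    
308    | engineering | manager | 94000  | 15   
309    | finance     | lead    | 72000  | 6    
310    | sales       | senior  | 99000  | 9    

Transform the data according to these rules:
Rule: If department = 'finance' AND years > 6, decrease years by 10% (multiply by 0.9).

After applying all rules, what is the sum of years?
60.2

Step 1: Find records where department = 'finance' AND years > 6
Step 2: 1 records match, summing to 8
Step 3: After multiplier: 8 × 0.9 = 7.2
Step 4: Unaffected records sum: 53
Step 5: Final sum = 7.2 + 53 = 60.2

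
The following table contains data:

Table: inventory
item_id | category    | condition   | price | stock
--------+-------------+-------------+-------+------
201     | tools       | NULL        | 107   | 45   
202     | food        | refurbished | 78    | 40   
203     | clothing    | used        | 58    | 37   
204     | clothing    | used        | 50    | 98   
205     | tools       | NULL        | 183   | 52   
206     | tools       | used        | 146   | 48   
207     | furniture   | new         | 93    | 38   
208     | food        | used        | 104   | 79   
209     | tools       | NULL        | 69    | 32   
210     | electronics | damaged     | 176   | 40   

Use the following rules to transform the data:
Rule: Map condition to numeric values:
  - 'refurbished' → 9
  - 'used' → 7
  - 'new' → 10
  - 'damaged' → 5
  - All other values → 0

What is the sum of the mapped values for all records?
52

Step 1: Apply mapping to each record
Step 2: Count by status:
  'refurbished': 1 records × 9 = 9
  'used': 4 records × 7 = 28
  'new': 1 records × 10 = 10
  'damaged': 1 records × 5 = 5
Step 3: Sum all mapped values = 52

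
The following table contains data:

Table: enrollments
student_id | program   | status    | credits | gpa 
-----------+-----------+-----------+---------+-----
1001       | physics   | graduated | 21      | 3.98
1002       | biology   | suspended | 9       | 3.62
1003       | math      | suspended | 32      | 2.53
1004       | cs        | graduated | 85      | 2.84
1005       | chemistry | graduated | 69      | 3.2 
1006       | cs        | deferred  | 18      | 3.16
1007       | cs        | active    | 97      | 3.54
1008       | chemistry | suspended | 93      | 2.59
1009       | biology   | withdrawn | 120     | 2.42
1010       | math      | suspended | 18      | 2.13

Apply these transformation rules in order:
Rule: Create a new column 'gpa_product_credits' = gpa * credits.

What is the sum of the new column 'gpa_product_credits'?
1629.19

Step 1: For each record, compute gpa * credits
Example calculations:
  3.98 * 21 = 83.58
  3.62 * 9 = 32.58
  2.53 * 32 = 80.96
  ...
Step 2: Sum all derived values
Step 3: Total = 1629.19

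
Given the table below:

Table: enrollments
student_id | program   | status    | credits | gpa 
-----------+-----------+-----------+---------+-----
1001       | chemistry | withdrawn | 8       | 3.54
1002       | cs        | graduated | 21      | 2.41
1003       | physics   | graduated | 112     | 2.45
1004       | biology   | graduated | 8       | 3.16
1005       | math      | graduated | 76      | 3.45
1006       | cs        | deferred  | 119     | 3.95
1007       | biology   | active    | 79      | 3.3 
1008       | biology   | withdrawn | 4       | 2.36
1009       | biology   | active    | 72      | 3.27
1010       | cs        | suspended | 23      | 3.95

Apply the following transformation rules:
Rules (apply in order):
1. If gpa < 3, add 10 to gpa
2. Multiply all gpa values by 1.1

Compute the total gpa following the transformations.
68.02

Step 1: Apply Rule 1 - Add 10 to records with gpa < 3
  - 3 records affected: 7.22 + (3 × 10) = 37.22
  - Unaffected records: 24.62
  - Sum after Rule 1: 61.84
Step 2: Apply Rule 2 - Multiply all by 1.1
  - 61.84 × 1.1 = 68.02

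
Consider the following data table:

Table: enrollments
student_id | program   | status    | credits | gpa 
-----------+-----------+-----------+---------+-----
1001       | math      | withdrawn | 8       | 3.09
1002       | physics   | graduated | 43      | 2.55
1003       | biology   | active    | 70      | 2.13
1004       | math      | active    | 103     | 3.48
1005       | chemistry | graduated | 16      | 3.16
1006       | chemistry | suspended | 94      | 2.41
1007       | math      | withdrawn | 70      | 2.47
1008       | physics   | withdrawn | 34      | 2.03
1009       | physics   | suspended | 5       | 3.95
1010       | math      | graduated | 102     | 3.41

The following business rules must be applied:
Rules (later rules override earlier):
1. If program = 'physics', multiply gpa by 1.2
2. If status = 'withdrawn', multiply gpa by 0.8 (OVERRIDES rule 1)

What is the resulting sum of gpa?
28.46

Step 1: Rule 2 takes priority for records with status = 'withdrawn'
  - 3 records: 7.59 × 0.8 = 6.07
Step 2: Rule 1 applies to remaining records with program = 'physics'
  - 2 records: 6.5 × 1.2 = 7.8
Step 3: Other records unchanged: 14.59
Step 4: Final sum = 6.07 + 7.8 + 14.59 = 28.46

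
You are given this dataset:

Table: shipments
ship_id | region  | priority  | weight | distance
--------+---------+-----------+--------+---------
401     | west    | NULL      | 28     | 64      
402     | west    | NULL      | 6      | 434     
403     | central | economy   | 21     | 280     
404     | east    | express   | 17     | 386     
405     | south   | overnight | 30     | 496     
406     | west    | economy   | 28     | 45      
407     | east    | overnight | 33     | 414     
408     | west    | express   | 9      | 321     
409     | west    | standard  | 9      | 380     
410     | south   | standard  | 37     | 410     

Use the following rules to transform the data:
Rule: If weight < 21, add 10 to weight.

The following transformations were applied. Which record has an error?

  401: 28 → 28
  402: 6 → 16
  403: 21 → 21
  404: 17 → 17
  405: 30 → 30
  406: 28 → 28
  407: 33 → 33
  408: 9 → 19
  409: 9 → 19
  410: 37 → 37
Record 404 has an error. The correct transformed value should be 27, not 17.

Step 1: Check each record against the rule
Step 2: Record 404 has weight = 17
Step 3: Since 17 < 21, the bonus should have been applied
Step 4: Correct value = 27, but claimed value = 17
Conclusion: Record 404 has the error.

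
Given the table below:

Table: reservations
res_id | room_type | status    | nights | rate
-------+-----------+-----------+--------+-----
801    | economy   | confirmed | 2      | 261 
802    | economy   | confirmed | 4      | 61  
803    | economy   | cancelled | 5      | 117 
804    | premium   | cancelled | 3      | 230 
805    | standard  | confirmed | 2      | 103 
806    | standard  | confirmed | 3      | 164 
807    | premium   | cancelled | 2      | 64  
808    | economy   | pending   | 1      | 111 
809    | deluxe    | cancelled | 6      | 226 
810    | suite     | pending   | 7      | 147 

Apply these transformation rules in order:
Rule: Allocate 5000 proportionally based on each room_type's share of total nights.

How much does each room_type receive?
deluxe: 857.14, economy: 1714.29, premium: 714.29, standard: 714.29, suite: 1000.0

Step 1: Calculate total nights = 35
Step 2: Calculate each room_type's proportion:
  deluxe: 6/35 = 17.14% → 857.14
  economy: 12/35 = 34.29% → 1714.29
  premium: 5/35 = 14.29% → 714.29
  standard: 5/35 = 14.29% → 714.29
  suite: 7/35 = 20.00% → 1000.0
Step 3: Verify: sum of allocations ≈ 5000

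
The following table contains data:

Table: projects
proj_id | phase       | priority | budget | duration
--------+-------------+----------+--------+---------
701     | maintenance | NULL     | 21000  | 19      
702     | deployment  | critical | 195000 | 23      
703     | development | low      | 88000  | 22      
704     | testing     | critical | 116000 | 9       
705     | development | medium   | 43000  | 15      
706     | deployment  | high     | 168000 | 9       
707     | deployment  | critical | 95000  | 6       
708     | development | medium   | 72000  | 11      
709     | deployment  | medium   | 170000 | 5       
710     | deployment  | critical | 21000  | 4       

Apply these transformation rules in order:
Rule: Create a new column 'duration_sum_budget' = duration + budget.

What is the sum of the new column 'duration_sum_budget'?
989123

Step 1: For each record, compute duration + budget
Example calculations:
  19 + 21000 = 21019
  23 + 195000 = 195023
  22 + 88000 = 88022
  ...
Step 2: Sum all derived values
Step 3: Total = 989123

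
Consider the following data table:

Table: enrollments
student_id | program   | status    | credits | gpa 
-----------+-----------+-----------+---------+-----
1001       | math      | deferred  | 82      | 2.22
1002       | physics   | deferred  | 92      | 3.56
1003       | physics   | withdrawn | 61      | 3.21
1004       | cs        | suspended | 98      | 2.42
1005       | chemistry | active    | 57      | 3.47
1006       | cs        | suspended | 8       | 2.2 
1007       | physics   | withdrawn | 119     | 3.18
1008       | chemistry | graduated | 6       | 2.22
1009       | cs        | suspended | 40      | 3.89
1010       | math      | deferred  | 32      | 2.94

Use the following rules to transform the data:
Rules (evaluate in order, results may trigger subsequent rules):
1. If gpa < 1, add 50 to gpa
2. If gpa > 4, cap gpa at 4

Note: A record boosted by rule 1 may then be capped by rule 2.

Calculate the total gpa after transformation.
29.31

Step 1: Apply rule 1 to records with gpa < 1
  - 0 records get bonus of 50
  - Of these, 0 records then exceed 4 and get capped
Step 2: Apply rule 2 to records with gpa > 4
  - 0 records (original) are capped
Step 3: Calculate final sum = 29.31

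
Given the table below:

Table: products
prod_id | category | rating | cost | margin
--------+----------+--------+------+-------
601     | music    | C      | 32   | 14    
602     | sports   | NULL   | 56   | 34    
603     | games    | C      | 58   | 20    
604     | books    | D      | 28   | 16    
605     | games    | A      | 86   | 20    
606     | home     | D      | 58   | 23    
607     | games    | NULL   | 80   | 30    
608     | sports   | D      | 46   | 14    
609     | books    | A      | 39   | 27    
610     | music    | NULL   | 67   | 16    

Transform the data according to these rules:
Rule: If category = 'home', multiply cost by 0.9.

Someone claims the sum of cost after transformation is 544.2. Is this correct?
Yes, the result is correct.

Step 1: Calculate the correct sum after transformation
Step 2: Apply multiplier 0.9 to records where category = 'home'
Step 3: Correct result = 544.2
Step 4: Claimed result = 544.2
Step 5: 544.2 = 544.2 ✓
Conclusion: The claimed result is correct.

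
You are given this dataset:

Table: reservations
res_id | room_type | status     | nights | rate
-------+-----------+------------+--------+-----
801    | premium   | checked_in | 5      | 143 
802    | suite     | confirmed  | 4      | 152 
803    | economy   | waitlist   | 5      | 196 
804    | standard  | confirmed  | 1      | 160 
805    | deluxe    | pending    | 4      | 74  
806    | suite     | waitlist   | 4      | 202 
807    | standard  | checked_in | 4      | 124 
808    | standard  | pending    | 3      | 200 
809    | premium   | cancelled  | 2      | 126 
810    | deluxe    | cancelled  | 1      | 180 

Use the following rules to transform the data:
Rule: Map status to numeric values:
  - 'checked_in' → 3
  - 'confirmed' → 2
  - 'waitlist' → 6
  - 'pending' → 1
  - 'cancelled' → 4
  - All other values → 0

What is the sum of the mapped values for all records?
32

Step 1: Apply mapping to each record
Step 2: Count by status:
  'checked_in': 2 records × 3 = 6
  'confirmed': 2 records × 2 = 4
  'waitlist': 2 records × 6 = 12
  'pending': 2 records × 1 = 2
  'cancelled': 2 records × 4 = 8
Step 3: Sum all mapped values = 32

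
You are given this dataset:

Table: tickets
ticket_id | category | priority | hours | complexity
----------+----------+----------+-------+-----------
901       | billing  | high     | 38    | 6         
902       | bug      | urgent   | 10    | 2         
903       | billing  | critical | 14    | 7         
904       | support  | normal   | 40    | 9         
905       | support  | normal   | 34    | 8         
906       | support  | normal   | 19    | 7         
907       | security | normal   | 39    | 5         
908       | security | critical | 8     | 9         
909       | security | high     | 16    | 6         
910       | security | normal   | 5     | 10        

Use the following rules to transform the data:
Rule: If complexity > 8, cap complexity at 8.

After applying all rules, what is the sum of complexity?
65

Step 1: 3 records have complexity > 8
Step 2: These records originally summed to 28
Step 3: After capping: 3 × 8 = 24
Step 4: Unaffected records sum: 41
Step 5: Final sum = 24 + 41 = 65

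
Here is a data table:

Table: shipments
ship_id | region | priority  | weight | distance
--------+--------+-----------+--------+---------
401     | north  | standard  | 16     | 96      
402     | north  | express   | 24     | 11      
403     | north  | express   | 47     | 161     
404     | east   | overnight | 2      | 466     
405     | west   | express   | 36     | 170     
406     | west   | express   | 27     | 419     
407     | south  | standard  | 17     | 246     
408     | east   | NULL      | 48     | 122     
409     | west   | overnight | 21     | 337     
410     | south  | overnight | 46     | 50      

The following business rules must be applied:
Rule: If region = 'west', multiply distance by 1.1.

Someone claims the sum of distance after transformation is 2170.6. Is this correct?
Yes, the result is correct.

Step 1: Calculate the correct sum after transformation
Step 2: Apply multiplier 1.1 to records where region = 'west'
Step 3: Correct result = 2170.6
Step 4: Claimed result = 2170.6
Step 5: 2170.6 = 2170.6 ✓
Conclusion: The claimed result is correct.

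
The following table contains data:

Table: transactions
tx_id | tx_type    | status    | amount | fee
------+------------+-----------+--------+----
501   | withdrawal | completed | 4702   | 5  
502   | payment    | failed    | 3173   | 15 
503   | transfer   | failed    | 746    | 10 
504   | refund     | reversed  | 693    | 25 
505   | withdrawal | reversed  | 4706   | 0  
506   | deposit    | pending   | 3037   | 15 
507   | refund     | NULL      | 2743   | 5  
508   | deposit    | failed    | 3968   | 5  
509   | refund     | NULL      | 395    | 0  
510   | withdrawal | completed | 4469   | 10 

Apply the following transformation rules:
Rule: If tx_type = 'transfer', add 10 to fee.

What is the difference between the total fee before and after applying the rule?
10

Step 1: Original sum of fee = 90
Step 2: 1 records have tx_type = 'transfer'
Step 3: Each affected record changes by 10
Step 4: Total change = 1 × 10 = 10
Step 5: New sum = 90 + 10 = 100
Step 6: Difference = |100 - 90| = 10
        (Sum increased by 10)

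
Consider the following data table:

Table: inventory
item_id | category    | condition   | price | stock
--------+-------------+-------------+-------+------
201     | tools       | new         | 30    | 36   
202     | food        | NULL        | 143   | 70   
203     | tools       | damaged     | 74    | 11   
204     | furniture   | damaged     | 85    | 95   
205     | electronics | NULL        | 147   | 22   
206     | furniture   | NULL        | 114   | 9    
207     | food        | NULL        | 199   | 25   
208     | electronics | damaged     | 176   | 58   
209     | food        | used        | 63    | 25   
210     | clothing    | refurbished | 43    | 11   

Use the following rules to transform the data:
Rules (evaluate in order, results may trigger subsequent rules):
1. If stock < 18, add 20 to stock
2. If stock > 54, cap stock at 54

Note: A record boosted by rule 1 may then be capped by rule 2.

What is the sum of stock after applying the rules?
361

Step 1: Apply rule 1 to records with stock < 18
  - 3 records get bonus of 20
  - Of these, 0 records then exceed 54 and get capped
Step 2: Apply rule 2 to records with stock > 54
  - 3 records (original) are capped
Step 3: Calculate final sum = 361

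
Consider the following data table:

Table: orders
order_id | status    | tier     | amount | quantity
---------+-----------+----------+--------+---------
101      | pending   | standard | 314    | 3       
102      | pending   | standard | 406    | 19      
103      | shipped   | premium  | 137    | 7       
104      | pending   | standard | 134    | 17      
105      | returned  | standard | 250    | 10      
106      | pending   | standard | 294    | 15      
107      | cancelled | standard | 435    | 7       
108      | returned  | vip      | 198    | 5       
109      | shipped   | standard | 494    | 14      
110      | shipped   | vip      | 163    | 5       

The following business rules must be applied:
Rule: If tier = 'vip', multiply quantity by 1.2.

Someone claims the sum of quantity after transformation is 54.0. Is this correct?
No, the correct result is 104.0.

Step 1: Calculate the correct sum after transformation
Step 2: Apply multiplier 1.2 to records where tier = 'vip'
Step 3: Correct result = 104.0
Step 4: Claimed result = 54.0
Step 5: 104.0 ≠ 54.0
Conclusion: The claimed result is incorrect. The correct answer is 104.0.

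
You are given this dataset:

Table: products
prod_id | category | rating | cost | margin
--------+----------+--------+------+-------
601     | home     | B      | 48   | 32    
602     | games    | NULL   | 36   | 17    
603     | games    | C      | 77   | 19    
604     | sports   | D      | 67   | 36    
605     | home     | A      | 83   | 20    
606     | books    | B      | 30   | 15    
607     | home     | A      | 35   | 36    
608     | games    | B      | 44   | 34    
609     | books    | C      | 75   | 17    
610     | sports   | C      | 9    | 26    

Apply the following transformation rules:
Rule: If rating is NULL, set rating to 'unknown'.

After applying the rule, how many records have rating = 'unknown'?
1

Step 1: Count records where rating IS NULL
Step 2: Found 1 records with NULL rating
Step 3: These records will have rating set to 'unknown'
Step 4: Records already having rating = 'unknown': 0
Step 5: Answer: 1 + 0 = 1 records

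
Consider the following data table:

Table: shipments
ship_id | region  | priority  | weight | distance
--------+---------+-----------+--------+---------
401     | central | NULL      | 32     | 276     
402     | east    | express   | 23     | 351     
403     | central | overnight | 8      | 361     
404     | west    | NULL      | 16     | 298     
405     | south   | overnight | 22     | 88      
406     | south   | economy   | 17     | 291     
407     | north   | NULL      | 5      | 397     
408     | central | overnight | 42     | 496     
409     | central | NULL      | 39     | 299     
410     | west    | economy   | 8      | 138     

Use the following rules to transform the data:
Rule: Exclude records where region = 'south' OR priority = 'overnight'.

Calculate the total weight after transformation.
123

Step 1: Find records where region = 'south' OR priority = 'overnight'
Step 2: 4 records match, summing to 89
Step 3: Original sum: 212
Step 4: Remaining sum = 212 - 89 = 123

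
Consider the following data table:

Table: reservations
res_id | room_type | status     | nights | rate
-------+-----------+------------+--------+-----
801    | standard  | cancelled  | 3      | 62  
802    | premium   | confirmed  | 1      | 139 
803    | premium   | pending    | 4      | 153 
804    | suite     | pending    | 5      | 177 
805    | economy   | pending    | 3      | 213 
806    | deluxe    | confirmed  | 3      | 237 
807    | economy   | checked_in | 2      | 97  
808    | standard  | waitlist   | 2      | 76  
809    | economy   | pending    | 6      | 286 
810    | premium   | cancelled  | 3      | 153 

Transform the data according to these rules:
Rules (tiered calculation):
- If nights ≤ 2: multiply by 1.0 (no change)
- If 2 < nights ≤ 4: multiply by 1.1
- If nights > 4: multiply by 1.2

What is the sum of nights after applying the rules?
35.8

Step 1: Tier 1 (nights ≤ 2): 3 records, sum = 5 × 1.0 = 5.0
Step 2: Tier 2 (2 < nights ≤ 4): 5 records, sum = 16 × 1.1 = 17.6
Step 3: Tier 3 (nights > 4): 2 records, sum = 11 × 1.2 = 13.2
Step 4: Final sum = 5.0 + 17.6 + 13.2 = 35.8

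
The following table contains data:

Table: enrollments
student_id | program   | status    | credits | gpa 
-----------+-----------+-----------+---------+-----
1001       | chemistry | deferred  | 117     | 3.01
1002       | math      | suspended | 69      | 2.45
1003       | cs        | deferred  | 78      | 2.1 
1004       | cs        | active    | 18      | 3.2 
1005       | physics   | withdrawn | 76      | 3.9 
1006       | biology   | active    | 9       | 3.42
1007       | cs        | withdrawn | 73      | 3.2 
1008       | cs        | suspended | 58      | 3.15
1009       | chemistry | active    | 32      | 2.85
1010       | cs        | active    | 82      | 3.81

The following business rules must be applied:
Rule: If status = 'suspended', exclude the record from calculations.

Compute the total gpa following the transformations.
25.49

Step 1: Identify records where status = 'suspended'
Step 2: The excluded records sum to 5.6
Step 3: Original total gpa = 31.09
Step 4: Remaining total = 31.09 - 5.6 = 25.49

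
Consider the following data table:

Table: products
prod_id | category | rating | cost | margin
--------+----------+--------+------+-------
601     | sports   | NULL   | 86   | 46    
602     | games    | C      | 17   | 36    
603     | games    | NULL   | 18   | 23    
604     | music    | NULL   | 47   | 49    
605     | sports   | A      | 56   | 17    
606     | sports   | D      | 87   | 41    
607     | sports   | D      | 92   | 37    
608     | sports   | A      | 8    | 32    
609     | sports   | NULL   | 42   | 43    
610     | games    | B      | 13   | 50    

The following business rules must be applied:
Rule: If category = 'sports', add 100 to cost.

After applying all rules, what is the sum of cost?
1066

Step 1: Count records where category = 'sports': 6
Step 2: Total bonus added: 6 × 100 = 600
Step 3: Original sum of cost: 466
Step 4: Final sum = 466 + 600 = 1066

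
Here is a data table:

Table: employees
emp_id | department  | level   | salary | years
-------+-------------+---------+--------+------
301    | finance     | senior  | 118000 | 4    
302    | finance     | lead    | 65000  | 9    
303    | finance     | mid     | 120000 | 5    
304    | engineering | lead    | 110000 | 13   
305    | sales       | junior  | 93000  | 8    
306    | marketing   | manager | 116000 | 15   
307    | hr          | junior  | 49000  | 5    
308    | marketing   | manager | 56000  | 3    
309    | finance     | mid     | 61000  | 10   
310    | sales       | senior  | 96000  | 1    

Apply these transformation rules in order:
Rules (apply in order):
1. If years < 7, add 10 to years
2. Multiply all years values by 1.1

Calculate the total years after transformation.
135.3

Step 1: Apply Rule 1 - Add 10 to records with years < 7
  - 5 records affected: 18 + (5 × 10) = 68
  - Unaffected records: 55
  - Sum after Rule 1: 123
Step 2: Apply Rule 2 - Multiply all by 1.1
  - 123 × 1.1 = 135.3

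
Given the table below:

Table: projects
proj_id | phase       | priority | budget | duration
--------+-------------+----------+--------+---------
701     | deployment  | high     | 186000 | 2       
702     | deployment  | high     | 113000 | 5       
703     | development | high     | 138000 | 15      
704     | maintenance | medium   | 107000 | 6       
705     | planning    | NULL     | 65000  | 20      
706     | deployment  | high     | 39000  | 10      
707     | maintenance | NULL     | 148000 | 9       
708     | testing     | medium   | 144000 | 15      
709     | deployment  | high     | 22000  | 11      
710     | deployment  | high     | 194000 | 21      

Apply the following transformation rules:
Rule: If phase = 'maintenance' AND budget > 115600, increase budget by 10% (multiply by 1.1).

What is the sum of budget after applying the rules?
1170800.0

Step 1: Find records where phase = 'maintenance' AND budget > 115600
Step 2: 1 records match, summing to 148000
Step 3: After multiplier: 148000 × 1.1 = 162800.0
Step 4: Unaffected records sum: 1008000
Step 5: Final sum = 162800.0 + 1008000 = 1170800.0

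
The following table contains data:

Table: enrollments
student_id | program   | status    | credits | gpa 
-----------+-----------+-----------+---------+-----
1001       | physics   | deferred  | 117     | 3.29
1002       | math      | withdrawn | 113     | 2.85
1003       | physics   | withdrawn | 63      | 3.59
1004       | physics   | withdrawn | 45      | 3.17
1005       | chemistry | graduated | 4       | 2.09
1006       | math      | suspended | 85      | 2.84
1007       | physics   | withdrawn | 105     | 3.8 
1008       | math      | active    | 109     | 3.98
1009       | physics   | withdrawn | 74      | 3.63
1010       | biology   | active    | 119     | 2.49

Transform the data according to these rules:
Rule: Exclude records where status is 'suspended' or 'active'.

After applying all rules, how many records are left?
7

Step 1: Count records to exclude
  - 1 (suspended) + 2 (active) = 3 records
Step 2: Total records: 10
Step 3: Remaining = 10 - 3 = 7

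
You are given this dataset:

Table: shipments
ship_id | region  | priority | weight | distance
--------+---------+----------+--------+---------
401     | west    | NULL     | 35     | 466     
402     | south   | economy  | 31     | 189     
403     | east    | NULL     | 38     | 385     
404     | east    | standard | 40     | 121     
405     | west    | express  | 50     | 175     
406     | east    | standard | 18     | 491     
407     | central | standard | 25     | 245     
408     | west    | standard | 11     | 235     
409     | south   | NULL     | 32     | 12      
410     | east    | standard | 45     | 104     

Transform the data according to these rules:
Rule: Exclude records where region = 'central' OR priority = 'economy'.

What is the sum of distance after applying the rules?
1989

Step 1: Find records where region = 'central' OR priority = 'economy'
Step 2: 2 records match, summing to 434
Step 3: Original sum: 2423
Step 4: Remaining sum = 2423 - 434 = 1989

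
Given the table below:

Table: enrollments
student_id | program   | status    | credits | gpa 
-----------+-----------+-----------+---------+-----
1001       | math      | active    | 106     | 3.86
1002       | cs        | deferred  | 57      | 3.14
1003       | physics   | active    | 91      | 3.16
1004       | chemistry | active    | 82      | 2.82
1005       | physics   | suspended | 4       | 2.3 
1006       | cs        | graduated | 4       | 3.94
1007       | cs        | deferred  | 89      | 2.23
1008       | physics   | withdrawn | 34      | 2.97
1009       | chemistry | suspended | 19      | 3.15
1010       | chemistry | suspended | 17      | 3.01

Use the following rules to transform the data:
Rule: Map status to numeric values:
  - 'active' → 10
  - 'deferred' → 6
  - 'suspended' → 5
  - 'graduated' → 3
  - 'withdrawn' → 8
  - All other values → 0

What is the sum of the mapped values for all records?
68

Step 1: Apply mapping to each record
Step 2: Count by status:
  'active': 3 records × 10 = 30
  'deferred': 2 records × 6 = 12
  'suspended': 3 records × 5 = 15
  'graduated': 1 records × 3 = 3
  'withdrawn': 1 records × 8 = 8
Step 3: Sum all mapped values = 68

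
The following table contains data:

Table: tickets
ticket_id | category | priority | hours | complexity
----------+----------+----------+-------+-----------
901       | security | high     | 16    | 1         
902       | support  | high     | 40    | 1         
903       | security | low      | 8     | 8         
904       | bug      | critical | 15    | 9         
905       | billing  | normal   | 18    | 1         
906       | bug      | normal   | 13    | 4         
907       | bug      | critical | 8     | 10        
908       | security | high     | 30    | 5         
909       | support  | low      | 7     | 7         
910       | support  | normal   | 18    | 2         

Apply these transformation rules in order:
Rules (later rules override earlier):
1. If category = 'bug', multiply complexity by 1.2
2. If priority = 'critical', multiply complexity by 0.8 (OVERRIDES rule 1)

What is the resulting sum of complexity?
45.0

Step 1: Rule 2 takes priority for records with priority = 'critical'
  - 2 records: 19 × 0.8 = 15.2
Step 2: Rule 1 applies to remaining records with category = 'bug'
  - 1 records: 4 × 1.2 = 4.8
Step 3: Other records unchanged: 25
Step 4: Final sum = 15.2 + 4.8 + 25 = 45.0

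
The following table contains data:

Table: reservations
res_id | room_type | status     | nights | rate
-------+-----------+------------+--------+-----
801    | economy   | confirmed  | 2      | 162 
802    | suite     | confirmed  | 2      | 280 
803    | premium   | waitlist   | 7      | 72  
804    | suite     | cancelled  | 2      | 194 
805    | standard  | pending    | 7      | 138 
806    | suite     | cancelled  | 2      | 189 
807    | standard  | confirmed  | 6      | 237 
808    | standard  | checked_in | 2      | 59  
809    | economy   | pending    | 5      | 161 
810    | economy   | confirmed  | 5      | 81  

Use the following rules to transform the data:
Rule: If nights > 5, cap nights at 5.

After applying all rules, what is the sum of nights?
35

Step 1: 3 records have nights > 5
Step 2: These records originally summed to 20
Step 3: After capping: 3 × 5 = 15
Step 4: Unaffected records sum: 20
Step 5: Final sum = 15 + 20 = 35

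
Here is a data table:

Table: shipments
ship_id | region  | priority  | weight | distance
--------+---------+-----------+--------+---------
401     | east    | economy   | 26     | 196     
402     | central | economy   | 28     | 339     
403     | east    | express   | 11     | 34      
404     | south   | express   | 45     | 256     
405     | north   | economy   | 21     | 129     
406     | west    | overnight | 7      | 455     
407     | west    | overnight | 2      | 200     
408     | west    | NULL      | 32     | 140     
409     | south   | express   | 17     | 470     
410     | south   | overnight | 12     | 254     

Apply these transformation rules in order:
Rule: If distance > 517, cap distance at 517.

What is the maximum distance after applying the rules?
470

Step 1: Original maximum distance = 470
Step 2: Check cap of 517 against maximum
Step 3: No records exceed the cap (max 470 <= cap 517), so no capping applies
Step 4: Maximum after transformation = 470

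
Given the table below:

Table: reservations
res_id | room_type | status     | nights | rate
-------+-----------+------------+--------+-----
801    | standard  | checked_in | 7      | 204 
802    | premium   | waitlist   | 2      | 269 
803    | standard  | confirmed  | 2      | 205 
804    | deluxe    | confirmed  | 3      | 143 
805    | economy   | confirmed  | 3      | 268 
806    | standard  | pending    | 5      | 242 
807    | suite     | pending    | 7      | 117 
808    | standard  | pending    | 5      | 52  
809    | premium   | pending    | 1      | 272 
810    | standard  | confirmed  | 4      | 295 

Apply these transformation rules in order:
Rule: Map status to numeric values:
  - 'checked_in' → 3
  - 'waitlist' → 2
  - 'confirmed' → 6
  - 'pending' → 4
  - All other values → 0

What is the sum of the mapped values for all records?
45

Step 1: Apply mapping to each record
Step 2: Count by status:
  'checked_in': 1 records × 3 = 3
  'waitlist': 1 records × 2 = 2
  'confirmed': 4 records × 6 = 24
  'pending': 4 records × 4 = 16
Step 3: Sum all mapped values = 45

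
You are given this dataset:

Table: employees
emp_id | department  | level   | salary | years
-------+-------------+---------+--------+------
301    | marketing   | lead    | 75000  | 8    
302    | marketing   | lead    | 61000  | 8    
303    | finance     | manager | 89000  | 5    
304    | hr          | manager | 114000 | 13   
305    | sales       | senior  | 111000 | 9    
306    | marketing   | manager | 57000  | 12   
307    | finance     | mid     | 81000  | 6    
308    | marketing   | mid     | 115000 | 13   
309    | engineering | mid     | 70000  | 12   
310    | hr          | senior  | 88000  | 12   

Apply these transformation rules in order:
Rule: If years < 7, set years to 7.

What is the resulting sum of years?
101

Step 1: 2 records have years < 7
Step 2: These records originally summed to 11
Step 3: After setting to minimum: 2 × 7 = 14
Step 4: Unaffected records sum: 87
Step 5: Final sum = 14 + 87 = 101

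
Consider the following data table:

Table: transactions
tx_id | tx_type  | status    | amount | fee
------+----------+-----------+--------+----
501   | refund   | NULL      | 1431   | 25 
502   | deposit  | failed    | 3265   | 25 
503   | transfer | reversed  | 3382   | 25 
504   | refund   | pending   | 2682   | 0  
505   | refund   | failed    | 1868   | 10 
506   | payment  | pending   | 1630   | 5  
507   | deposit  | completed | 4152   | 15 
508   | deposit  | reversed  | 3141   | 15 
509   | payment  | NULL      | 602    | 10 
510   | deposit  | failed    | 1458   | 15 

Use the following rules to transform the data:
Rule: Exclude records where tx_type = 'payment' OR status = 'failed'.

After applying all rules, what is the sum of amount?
14788

Step 1: Find records where tx_type = 'payment' OR status = 'failed'
Step 2: 5 records match, summing to 8823
Step 3: Original sum: 23611
Step 4: Remaining sum = 23611 - 8823 = 14788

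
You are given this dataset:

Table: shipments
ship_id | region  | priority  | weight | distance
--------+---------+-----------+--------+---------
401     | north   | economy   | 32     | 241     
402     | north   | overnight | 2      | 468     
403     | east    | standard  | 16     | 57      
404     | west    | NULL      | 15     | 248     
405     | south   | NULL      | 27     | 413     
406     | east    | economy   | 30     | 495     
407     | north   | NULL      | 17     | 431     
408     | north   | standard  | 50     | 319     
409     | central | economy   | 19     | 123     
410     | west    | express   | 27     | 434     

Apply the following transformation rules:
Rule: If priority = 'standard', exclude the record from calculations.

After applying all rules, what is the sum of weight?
169

Step 1: Identify records where priority = 'standard'
Step 2: The excluded records sum to 66
Step 3: Original total weight = 235
Step 4: Remaining total = 235 - 66 = 169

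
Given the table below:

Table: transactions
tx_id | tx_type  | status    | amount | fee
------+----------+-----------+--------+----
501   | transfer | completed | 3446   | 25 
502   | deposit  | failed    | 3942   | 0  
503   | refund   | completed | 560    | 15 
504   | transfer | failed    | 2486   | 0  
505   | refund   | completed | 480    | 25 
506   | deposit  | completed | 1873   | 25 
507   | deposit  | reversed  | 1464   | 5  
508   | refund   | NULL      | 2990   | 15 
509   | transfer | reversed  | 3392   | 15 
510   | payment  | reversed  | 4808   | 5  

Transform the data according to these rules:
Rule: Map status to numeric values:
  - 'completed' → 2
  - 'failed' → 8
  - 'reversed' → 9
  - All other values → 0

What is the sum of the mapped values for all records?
51

Step 1: Apply mapping to each record
Step 2: Count by status:
  'completed': 4 records × 2 = 8
  'failed': 2 records × 8 = 16
  'reversed': 3 records × 9 = 27
Step 3: Sum all mapped values = 51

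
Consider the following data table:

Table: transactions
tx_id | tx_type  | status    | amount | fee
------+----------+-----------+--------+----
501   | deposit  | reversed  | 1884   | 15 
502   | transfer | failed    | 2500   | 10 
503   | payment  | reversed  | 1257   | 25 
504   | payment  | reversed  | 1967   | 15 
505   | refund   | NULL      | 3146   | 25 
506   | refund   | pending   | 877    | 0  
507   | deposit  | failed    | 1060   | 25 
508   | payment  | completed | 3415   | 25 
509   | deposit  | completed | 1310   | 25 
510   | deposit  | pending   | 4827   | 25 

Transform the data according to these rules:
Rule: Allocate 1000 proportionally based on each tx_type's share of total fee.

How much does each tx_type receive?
deposit: 473.68, payment: 342.11, refund: 131.58, transfer: 52.63

Step 1: Calculate total fee = 190
Step 2: Calculate each tx_type's proportion:
  deposit: 90/190 = 47.37% → 473.68
  payment: 65/190 = 34.21% → 342.11
  refund: 25/190 = 13.16% → 131.58
  transfer: 10/190 = 5.26% → 52.63
Step 3: Verify: sum of allocations ≈ 1000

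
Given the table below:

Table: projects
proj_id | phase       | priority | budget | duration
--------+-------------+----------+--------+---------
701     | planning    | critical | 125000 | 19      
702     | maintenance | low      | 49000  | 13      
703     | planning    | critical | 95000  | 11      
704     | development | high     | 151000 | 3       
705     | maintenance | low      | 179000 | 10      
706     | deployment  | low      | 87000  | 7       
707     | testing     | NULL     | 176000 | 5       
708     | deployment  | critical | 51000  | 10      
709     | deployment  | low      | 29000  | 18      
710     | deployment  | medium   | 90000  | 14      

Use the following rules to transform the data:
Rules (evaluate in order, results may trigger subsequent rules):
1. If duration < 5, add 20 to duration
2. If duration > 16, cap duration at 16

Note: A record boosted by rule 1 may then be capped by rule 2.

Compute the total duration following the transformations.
118

Step 1: Apply rule 1 to records with duration < 5
  - 1 records get bonus of 20
  - Of these, 1 records then exceed 16 and get capped
Step 2: Apply rule 2 to records with duration > 16
  - 2 records (original) are capped
Step 3: Calculate final sum = 118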